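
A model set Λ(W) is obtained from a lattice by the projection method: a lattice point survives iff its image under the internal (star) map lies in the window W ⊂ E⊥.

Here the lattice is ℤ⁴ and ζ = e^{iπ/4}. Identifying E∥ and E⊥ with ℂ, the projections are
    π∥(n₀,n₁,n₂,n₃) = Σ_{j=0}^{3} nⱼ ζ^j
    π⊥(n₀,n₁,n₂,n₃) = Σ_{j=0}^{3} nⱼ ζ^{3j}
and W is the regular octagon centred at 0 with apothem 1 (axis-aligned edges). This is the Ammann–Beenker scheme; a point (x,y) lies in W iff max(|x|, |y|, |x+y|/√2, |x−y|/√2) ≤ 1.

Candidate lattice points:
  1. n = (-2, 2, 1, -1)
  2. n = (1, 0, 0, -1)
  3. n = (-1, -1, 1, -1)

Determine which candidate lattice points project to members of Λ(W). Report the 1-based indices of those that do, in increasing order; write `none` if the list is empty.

2

π⊥(n) = n₀ + n₁ζ³ + n₂ζ⁶ + n₃ζ⁹ where ζ = e^{iπ/4}.
#1 (-2, 2, 1, -1): internal (-4.1213, -0.2929); octagon support 4.1213 vs apothem 1 → ∉ W
#2 (1, 0, 0, -1): internal (0.2929, -0.7071); octagon support 0.7071 vs apothem 1 → ∈ W
#3 (-1, -1, 1, -1): internal (-1.0000, -2.4142); octagon support 2.4142 vs apothem 1 → ∉ W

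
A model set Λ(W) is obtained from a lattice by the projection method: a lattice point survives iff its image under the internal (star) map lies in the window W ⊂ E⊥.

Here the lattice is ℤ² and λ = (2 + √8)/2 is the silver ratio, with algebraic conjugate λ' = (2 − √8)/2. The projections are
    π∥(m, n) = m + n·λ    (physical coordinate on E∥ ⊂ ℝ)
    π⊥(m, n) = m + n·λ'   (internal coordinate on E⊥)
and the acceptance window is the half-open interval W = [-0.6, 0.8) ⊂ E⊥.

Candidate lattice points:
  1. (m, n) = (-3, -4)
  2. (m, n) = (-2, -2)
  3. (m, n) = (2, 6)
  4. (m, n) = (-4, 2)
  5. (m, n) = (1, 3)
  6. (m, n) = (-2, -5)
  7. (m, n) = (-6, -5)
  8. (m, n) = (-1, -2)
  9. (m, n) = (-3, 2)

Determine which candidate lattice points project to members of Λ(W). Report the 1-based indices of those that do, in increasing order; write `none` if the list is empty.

3, 5, 6, 8

λ' = (2−√8)/2 ≈ -0.41421.
candidate 1: (m,n)=(-3,-4) → π∥ = -3-4·λ ≈ -12.65685, π⊥ = -3-4·λ' ≈ -1.34315 ∉ [-0.6, 0.8) ⇒ out
candidate 2: (m,n)=(-2,-2) → π∥ = -2-2·λ ≈ -6.82843, π⊥ = -2-2·λ' ≈ -1.17157 ∉ [-0.6, 0.8) ⇒ out
candidate 3: (m,n)=(2,6) → π∥ = 2+6·λ ≈ 16.48528, π⊥ = 2+6·λ' ≈ -0.48528 ∈ [-0.6, 0.8) ⇒ IN Λ
candidate 4: (m,n)=(-4,2) → π∥ = -4+2·λ ≈ 0.82843, π⊥ = -4+2·λ' ≈ -4.82843 ∉ [-0.6, 0.8) ⇒ out
candidate 5: (m,n)=(1,3) → π∥ = 1+3·λ ≈ 8.24264, π⊥ = 1+3·λ' ≈ -0.24264 ∈ [-0.6, 0.8) ⇒ IN Λ
candidate 6: (m,n)=(-2,-5) → π∥ = -2-5·λ ≈ -14.07107, π⊥ = -2-5·λ' ≈ 0.07107 ∈ [-0.6, 0.8) ⇒ IN Λ
candidate 7: (m,n)=(-6,-5) → π∥ = -6-5·λ ≈ -18.07107, π⊥ = -6-5·λ' ≈ -3.92893 ∉ [-0.6, 0.8) ⇒ out
candidate 8: (m,n)=(-1,-2) → π∥ = -1-2·λ ≈ -5.82843, π⊥ = -1-2·λ' ≈ -0.17157 ∈ [-0.6, 0.8) ⇒ IN Λ
candidate 9: (m,n)=(-3,2) → π∥ = -3+2·λ ≈ 1.82843, π⊥ = -3+2·λ' ≈ -3.82843 ∉ [-0.6, 0.8) ⇒ out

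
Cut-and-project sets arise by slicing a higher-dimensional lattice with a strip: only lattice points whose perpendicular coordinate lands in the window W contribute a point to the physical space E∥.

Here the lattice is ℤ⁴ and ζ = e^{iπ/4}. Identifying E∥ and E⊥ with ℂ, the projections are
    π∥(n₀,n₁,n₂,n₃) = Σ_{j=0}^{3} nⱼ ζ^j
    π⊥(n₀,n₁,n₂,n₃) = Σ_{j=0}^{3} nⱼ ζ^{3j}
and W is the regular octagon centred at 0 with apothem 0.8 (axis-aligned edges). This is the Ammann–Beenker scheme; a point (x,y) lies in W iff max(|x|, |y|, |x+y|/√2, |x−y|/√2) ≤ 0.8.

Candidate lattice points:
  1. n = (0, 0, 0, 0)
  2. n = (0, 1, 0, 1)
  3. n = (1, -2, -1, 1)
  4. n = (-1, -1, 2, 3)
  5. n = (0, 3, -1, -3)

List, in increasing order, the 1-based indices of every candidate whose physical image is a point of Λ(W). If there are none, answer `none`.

1

With ζ = e^{iπ/4} the internal vectors are ζ^0,ζ^3,ζ^6,ζ^9.
#1 (0, 0, 0, 0): internal (0.000000, 0.000000); octagon support 0.000000 vs apothem 0.8 → ∈ W
#2 (0, 1, 0, 1): internal (0.000000, 1.414214); octagon support 1.414214 vs apothem 0.8 → ∉ W
#3 (1, -2, -1, 1): internal (3.121320, 0.292893); octagon support 3.121320 vs apothem 0.8 → ∉ W
#4 (-1, -1, 2, 3): internal (1.828427, -0.585786); octagon support 1.828427 vs apothem 0.8 → ∉ W
#5 (0, 3, -1, -3): internal (-4.242641, 1.000000); octagon support 4.242641 vs apothem 0.8 → ∉ W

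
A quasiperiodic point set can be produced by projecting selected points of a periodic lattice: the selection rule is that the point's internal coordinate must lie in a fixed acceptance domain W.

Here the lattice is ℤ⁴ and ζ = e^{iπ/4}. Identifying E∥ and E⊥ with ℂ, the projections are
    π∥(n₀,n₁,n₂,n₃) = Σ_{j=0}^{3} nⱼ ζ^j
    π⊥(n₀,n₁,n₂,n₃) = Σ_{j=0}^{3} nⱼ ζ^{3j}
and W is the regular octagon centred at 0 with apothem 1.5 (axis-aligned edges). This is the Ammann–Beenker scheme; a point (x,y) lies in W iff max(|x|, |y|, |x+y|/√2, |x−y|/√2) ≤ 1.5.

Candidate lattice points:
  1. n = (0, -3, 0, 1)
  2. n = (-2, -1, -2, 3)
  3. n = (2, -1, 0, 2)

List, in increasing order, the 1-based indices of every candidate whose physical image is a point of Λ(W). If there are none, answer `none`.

π⊥(n) = n₀ + n₁ζ³ + n₂ζ⁶ + n₃ζ⁹ where ζ = e^{iπ/4}.
#1 (0, -3, 0, 1): internal (2.8284, -1.4142); octagon support 3.0000 vs apothem 1.5 → ∉ W
#2 (-2, -1, -2, 3): internal (0.8284, 3.4142); octagon support 3.4142 vs apothem 1.5 → ∉ W
#3 (2, -1, 0, 2): internal (4.1213, 0.7071); octagon support 4.1213 vs apothem 1.5 → ∉ W

none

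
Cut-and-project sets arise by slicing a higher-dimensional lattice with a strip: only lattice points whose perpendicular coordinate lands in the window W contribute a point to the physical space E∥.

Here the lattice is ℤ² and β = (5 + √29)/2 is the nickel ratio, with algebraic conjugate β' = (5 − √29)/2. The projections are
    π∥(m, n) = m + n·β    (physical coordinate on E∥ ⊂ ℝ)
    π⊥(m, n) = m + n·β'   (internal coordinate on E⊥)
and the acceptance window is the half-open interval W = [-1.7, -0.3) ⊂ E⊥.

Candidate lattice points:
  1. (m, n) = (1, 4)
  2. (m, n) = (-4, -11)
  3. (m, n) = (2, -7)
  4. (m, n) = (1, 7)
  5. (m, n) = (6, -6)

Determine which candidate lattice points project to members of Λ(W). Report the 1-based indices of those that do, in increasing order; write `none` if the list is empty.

Compute β' = (5−√29)/2 = -0.19258, so π⊥(m,n) = m -0.19258·n.
[1] lift (1,4): star map gives 0.22967; window check -1.7 ≤ 0.22967 < -0.3 is false → out
[2] lift (-4,-11): star map gives -1.88159; window check -1.7 ≤ -1.88159 < -0.3 is false → out
[3] lift (2,-7): star map gives 3.34808; window check -1.7 ≤ 3.34808 < -0.3 is false → out
[4] lift (1,7): star map gives -0.34808; window check -1.7 ≤ -0.34808 < -0.3 is true → IN Λ
[5] lift (6,-6): star map gives 7.15549; window check -1.7 ≤ 7.15549 < -0.3 is false → out

4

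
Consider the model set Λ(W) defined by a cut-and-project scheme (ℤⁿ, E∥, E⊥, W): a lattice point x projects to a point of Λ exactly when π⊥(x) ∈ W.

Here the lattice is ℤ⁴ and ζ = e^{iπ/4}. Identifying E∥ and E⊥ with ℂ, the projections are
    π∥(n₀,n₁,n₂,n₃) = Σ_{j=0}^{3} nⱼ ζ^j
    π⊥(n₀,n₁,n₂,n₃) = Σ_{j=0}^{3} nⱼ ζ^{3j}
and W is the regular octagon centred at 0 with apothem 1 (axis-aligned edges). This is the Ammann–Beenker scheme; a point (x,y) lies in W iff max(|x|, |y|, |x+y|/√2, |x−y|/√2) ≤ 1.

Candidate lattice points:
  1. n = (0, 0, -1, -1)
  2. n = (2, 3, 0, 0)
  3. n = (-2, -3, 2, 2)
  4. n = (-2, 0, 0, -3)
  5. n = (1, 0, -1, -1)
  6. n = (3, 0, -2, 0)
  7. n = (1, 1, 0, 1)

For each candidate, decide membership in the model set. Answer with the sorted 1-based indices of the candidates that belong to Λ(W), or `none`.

1, 5

Internal map: ζ^{3j} for j=0..3 gives (1,0), (−√2/2,√2/2), (0,−1), (√2/2,√2/2).
#1 (0, 0, -1, -1): internal (-0.707107, 0.292893); octagon support 0.707107 vs apothem 1 → ∈ W
#2 (2, 3, 0, 0): internal (-0.121320, 2.121320); octagon support 2.121320 vs apothem 1 → ∉ W
#3 (-2, -3, 2, 2): internal (1.535534, -2.707107); octagon support 3.000000 vs apothem 1 → ∉ W
#4 (-2, 0, 0, -3): internal (-4.121320, -2.121320); octagon support 4.414214 vs apothem 1 → ∉ W
#5 (1, 0, -1, -1): internal (0.292893, 0.292893); octagon support 0.414214 vs apothem 1 → ∈ W
#6 (3, 0, -2, 0): internal (3.000000, 2.000000); octagon support 3.535534 vs apothem 1 → ∉ W
#7 (1, 1, 0, 1): internal (1.000000, 1.414214); octagon support 1.707107 vs apothem 1 → ∉ W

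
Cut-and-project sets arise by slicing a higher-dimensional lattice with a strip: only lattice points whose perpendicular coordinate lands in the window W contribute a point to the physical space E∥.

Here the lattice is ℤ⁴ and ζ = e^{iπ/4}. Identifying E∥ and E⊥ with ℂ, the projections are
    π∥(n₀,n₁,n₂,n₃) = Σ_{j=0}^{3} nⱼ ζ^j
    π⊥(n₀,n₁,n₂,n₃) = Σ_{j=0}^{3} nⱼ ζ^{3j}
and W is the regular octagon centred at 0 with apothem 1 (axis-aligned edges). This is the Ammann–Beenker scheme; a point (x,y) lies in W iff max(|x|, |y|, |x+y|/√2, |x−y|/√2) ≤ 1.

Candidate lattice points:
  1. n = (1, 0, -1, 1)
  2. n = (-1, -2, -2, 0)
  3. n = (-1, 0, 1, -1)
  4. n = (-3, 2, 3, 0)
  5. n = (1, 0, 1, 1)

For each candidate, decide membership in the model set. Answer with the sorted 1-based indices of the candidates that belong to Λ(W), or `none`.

2

With ζ = e^{iπ/4} the internal vectors are ζ^0,ζ^3,ζ^6,ζ^9.
#1 (1, 0, -1, 1): internal (1.7071, 1.7071); octagon support 2.4142 vs apothem 1 → ∉ W
#2 (-1, -2, -2, 0): internal (0.4142, 0.5858); octagon support 0.7071 vs apothem 1 → ∈ W
#3 (-1, 0, 1, -1): internal (-1.7071, -1.7071); octagon support 2.4142 vs apothem 1 → ∉ W
#4 (-3, 2, 3, 0): internal (-4.4142, -1.5858); octagon support 4.4142 vs apothem 1 → ∉ W
#5 (1, 0, 1, 1): internal (1.7071, -0.2929); octagon support 1.7071 vs apothem 1 → ∉ W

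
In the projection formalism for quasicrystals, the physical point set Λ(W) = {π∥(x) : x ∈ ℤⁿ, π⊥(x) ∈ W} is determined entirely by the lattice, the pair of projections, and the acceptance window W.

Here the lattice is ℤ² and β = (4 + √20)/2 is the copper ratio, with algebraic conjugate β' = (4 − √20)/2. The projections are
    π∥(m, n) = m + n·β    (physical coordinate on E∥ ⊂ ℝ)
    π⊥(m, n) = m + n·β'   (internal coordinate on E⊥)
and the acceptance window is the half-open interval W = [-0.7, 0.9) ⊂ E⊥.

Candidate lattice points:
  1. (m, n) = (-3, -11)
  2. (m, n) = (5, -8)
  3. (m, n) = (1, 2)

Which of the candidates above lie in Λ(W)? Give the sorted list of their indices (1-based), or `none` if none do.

1, 3

β' = (4−√20)/2 ≈ -0.236068.
[1] lift (-3,-11): star map gives -0.403252; window check -0.7 ≤ -0.403252 < 0.9 is true → IN Λ
[2] lift (5,-8): star map gives 6.888544; window check -0.7 ≤ 6.888544 < 0.9 is false → out
[3] lift (1,2): star map gives 0.527864; window check -0.7 ≤ 0.527864 < 0.9 is true → IN Λ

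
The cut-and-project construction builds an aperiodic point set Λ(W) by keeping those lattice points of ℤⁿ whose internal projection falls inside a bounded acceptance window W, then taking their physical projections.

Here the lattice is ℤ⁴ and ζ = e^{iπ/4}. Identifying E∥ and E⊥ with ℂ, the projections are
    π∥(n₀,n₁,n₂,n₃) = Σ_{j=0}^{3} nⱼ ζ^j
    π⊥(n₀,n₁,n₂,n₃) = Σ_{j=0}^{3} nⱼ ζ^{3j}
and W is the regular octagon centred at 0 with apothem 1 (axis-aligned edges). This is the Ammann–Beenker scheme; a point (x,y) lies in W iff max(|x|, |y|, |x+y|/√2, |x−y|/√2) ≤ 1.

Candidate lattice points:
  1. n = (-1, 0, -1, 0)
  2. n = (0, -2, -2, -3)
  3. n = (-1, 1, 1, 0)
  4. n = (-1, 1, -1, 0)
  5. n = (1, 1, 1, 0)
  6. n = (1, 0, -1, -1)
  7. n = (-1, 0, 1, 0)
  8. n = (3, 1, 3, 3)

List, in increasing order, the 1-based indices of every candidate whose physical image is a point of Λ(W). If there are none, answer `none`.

Internal map: ζ^{3j} for j=0..3 gives (1,0), (−√2/2,√2/2), (0,−1), (√2/2,√2/2).
candidate 1: n = (-1, 0, -1, 0) → π⊥ ≈ (-1.0000, +1.0000); max(|x|,|y|,|x±y|/√2) = 1.4142 > 1 ⇒ ∉ W
candidate 2: n = (0, -2, -2, -3) → π⊥ ≈ (-0.7071, -1.5355); max(|x|,|y|,|x±y|/√2) = 1.5858 > 1 ⇒ ∉ W
candidate 3: n = (-1, 1, 1, 0) → π⊥ ≈ (-1.7071, -0.2929); max(|x|,|y|,|x±y|/√2) = 1.7071 > 1 ⇒ ∉ W
candidate 4: n = (-1, 1, -1, 0) → π⊥ ≈ (-1.7071, +1.7071); max(|x|,|y|,|x±y|/√2) = 2.4142 > 1 ⇒ ∉ W
candidate 5: n = (1, 1, 1, 0) → π⊥ ≈ (+0.2929, -0.2929); max(|x|,|y|,|x±y|/√2) = 0.4142 ≤ 1 ⇒ ∈ W
candidate 6: n = (1, 0, -1, -1) → π⊥ ≈ (+0.2929, +0.2929); max(|x|,|y|,|x±y|/√2) = 0.4142 ≤ 1 ⇒ ∈ W
candidate 7: n = (-1, 0, 1, 0) → π⊥ ≈ (-1.0000, -1.0000); max(|x|,|y|,|x±y|/√2) = 1.4142 > 1 ⇒ ∉ W
candidate 8: n = (3, 1, 3, 3) → π⊥ ≈ (+4.4142, -0.1716); max(|x|,|y|,|x±y|/√2) = 4.4142 > 1 ⇒ ∉ W

5, 6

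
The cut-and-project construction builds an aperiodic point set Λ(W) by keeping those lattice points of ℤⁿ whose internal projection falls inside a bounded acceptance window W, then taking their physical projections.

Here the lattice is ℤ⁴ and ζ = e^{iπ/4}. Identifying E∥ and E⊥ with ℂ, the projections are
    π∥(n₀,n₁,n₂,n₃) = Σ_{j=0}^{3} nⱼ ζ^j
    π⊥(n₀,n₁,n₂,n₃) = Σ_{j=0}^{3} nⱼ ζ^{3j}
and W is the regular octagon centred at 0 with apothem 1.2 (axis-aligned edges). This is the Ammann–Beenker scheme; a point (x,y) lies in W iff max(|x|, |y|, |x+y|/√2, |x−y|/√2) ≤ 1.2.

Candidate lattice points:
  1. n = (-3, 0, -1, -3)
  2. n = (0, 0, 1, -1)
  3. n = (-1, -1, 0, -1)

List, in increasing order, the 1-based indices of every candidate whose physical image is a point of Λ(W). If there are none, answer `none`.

With ζ = e^{iπ/4} the internal vectors are ζ^0,ζ^3,ζ^6,ζ^9.
#1 (-3, 0, -1, -3): internal (-5.12132, -1.12132); octagon support 5.12132 vs apothem 1.2 → ∉ W
#2 (0, 0, 1, -1): internal (-0.70711, -1.70711); octagon support 1.70711 vs apothem 1.2 → ∉ W
#3 (-1, -1, 0, -1): internal (-1.00000, -1.41421); octagon support 1.70711 vs apothem 1.2 → ∉ W

none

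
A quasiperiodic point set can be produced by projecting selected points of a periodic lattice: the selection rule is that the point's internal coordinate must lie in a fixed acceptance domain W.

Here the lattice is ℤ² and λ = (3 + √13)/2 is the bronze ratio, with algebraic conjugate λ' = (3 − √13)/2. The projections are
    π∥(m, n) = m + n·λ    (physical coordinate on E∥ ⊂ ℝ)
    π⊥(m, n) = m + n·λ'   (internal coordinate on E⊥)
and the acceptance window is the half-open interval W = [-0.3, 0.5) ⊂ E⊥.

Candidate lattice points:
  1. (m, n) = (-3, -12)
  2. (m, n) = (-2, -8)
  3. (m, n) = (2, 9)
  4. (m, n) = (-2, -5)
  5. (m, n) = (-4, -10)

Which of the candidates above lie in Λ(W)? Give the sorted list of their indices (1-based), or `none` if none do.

Numerically λ ≈ 3.3028 and λ' = −1/λ ≈ -0.3028.
[1] lift (-3,-12): star map gives 0.6333; window check -0.3 ≤ 0.6333 < 0.5 is false → out
[2] lift (-2,-8): star map gives 0.4222; window check -0.3 ≤ 0.4222 < 0.5 is true → IN Λ
[3] lift (2,9): star map gives -0.7250; window check -0.3 ≤ -0.7250 < 0.5 is false → out
[4] lift (-2,-5): star map gives -0.4861; window check -0.3 ≤ -0.4861 < 0.5 is false → out
[5] lift (-4,-10): star map gives -0.9722; window check -0.3 ≤ -0.9722 < 0.5 is false → out

2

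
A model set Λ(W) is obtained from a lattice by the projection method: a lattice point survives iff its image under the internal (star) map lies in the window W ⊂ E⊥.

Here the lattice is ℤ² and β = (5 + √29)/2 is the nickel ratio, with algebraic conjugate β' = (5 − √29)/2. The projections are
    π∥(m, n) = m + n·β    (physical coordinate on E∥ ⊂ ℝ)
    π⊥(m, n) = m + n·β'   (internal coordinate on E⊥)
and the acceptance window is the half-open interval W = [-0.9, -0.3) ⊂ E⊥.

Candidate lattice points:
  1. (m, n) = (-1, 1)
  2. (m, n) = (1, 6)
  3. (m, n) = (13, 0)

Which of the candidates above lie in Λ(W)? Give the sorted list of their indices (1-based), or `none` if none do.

none

Numerically β ≈ 5.192582 and β' = −1/β ≈ -0.192582.
candidate 1: (m,n)=(-1,1) → π∥ = -1+1·β ≈ 4.192582, π⊥ = -1+1·β' ≈ -1.192582 ∉ [-0.9, -0.3) ⇒ out
candidate 2: (m,n)=(1,6) → π∥ = 1+6·β ≈ 32.155494, π⊥ = 1+6·β' ≈ -0.155494 ∉ [-0.9, -0.3) ⇒ out
candidate 3: (m,n)=(13,0) → π∥ = 13+0·β ≈ 13.000000, π⊥ = 13+0·β' ≈ 13.000000 ∉ [-0.9, -0.3) ⇒ out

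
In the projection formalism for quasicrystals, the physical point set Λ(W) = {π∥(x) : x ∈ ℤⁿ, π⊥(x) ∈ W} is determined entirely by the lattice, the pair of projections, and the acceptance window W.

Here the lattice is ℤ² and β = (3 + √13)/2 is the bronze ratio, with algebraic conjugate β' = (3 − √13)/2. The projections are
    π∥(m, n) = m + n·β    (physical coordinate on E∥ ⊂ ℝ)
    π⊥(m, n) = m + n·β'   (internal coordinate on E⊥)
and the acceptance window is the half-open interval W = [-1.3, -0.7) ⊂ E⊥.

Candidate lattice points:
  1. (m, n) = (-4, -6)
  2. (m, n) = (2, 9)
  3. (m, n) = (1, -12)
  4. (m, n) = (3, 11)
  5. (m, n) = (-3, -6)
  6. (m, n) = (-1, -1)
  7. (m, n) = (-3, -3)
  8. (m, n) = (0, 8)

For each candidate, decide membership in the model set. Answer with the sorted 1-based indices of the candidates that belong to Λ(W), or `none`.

Numerically β ≈ 3.302776 and β' = −1/β ≈ -0.302776.
candidate 1: (m,n)=(-4,-6) → π∥ = -4-6·β ≈ -23.816654, π⊥ = -4-6·β' ≈ -2.183346 ∉ [-1.3, -0.7) ⇒ out
candidate 2: (m,n)=(2,9) → π∥ = 2+9·β ≈ 31.724981, π⊥ = 2+9·β' ≈ -0.724981 ∈ [-1.3, -0.7) ⇒ IN Λ
candidate 3: (m,n)=(1,-12) → π∥ = 1-12·β ≈ -38.633308, π⊥ = 1-12·β' ≈ 4.633308 ∉ [-1.3, -0.7) ⇒ out
candidate 4: (m,n)=(3,11) → π∥ = 3+11·β ≈ 39.330532, π⊥ = 3+11·β' ≈ -0.330532 ∉ [-1.3, -0.7) ⇒ out
candidate 5: (m,n)=(-3,-6) → π∥ = -3-6·β ≈ -22.816654, π⊥ = -3-6·β' ≈ -1.183346 ∈ [-1.3, -0.7) ⇒ IN Λ
candidate 6: (m,n)=(-1,-1) → π∥ = -1-1·β ≈ -4.302776, π⊥ = -1-1·β' ≈ -0.697224 ∉ [-1.3, -0.7) ⇒ out
candidate 7: (m,n)=(-3,-3) → π∥ = -3-3·β ≈ -12.908327, π⊥ = -3-3·β' ≈ -2.091673 ∉ [-1.3, -0.7) ⇒ out
candidate 8: (m,n)=(0,8) → π∥ = 0+8·β ≈ 26.422205, π⊥ = 0+8·β' ≈ -2.422205 ∉ [-1.3, -0.7) ⇒ out

2, 5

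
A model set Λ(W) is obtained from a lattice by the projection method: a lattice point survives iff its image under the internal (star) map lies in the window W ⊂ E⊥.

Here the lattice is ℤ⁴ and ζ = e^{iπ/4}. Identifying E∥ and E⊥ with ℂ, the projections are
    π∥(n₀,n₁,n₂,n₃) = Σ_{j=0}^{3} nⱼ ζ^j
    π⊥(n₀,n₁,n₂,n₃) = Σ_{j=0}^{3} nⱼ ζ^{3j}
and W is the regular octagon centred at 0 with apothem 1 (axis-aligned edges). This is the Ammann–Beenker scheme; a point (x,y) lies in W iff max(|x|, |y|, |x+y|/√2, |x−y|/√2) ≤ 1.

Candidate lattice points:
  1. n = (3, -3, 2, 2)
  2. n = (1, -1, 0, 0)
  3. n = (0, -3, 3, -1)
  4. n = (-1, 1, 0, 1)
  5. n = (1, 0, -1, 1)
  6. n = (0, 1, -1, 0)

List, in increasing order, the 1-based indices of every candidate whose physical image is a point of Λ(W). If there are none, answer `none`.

With ζ = e^{iπ/4} the internal vectors are ζ^0,ζ^3,ζ^6,ζ^9.
#1 (3, -3, 2, 2): internal (6.5355, -2.7071); octagon support 6.5355 vs apothem 1 → ∉ W
#2 (1, -1, 0, 0): internal (1.7071, -0.7071); octagon support 1.7071 vs apothem 1 → ∉ W
#3 (0, -3, 3, -1): internal (1.4142, -5.8284); octagon support 5.8284 vs apothem 1 → ∉ W
#4 (-1, 1, 0, 1): internal (-1.0000, 1.4142); octagon support 1.7071 vs apothem 1 → ∉ W
#5 (1, 0, -1, 1): internal (1.7071, 1.7071); octagon support 2.4142 vs apothem 1 → ∉ W
#6 (0, 1, -1, 0): internal (-0.7071, 1.7071); octagon support 1.7071 vs apothem 1 → ∉ W

none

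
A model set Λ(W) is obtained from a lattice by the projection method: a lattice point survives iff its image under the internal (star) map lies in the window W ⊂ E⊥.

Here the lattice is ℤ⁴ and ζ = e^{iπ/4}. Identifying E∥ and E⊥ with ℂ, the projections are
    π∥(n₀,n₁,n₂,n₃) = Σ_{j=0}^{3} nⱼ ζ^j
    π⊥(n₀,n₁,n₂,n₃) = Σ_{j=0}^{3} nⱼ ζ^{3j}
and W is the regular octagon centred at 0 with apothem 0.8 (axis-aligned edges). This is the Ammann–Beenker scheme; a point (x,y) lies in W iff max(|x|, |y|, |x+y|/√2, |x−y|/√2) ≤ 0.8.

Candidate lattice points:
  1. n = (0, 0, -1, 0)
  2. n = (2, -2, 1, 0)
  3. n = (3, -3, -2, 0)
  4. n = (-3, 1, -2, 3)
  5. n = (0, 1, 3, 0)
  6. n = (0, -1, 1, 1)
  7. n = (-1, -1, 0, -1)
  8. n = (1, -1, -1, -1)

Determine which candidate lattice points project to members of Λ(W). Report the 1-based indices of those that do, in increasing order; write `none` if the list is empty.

With ζ = e^{iπ/4} the internal vectors are ζ^0,ζ^3,ζ^6,ζ^9.
candidate 1: n = (0, 0, -1, 0) → π⊥ ≈ (+0.000000, +1.000000); max(|x|,|y|,|x±y|/√2) = 1.000000 > 0.8 ⇒ ∉ W
candidate 2: n = (2, -2, 1, 0) → π⊥ ≈ (+3.414214, -2.414214); max(|x|,|y|,|x±y|/√2) = 4.121320 > 0.8 ⇒ ∉ W
candidate 3: n = (3, -3, -2, 0) → π⊥ ≈ (+5.121320, -0.121320); max(|x|,|y|,|x±y|/√2) = 5.121320 > 0.8 ⇒ ∉ W
candidate 4: n = (-3, 1, -2, 3) → π⊥ ≈ (-1.585786, +4.828427); max(|x|,|y|,|x±y|/√2) = 4.828427 > 0.8 ⇒ ∉ W
candidate 5: n = (0, 1, 3, 0) → π⊥ ≈ (-0.707107, -2.292893); max(|x|,|y|,|x±y|/√2) = 2.292893 > 0.8 ⇒ ∉ W
candidate 6: n = (0, -1, 1, 1) → π⊥ ≈ (+1.414214, -1.000000); max(|x|,|y|,|x±y|/√2) = 1.707107 > 0.8 ⇒ ∉ W
candidate 7: n = (-1, -1, 0, -1) → π⊥ ≈ (-1.000000, -1.414214); max(|x|,|y|,|x±y|/√2) = 1.707107 > 0.8 ⇒ ∉ W
candidate 8: n = (1, -1, -1, -1) → π⊥ ≈ (+1.000000, -0.414214); max(|x|,|y|,|x±y|/√2) = 1.000000 > 0.8 ⇒ ∉ W

none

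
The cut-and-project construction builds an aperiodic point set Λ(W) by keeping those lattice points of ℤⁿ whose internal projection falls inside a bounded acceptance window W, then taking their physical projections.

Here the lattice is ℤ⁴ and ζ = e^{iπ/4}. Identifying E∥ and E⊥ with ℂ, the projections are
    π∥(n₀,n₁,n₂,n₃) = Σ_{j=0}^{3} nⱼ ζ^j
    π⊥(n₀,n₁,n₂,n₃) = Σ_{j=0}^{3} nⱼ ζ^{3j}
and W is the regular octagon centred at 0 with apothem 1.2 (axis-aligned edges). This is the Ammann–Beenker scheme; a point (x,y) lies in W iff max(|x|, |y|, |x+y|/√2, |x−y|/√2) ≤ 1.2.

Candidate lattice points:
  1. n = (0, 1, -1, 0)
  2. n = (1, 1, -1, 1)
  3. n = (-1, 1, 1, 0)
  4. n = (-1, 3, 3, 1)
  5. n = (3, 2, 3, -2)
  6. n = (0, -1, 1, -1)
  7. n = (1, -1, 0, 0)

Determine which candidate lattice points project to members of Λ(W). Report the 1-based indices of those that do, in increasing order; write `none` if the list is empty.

none

With ζ = e^{iπ/4} the internal vectors are ζ^0,ζ^3,ζ^6,ζ^9.
#1 (0, 1, -1, 0): internal (-0.7071, 1.7071); octagon support 1.7071 vs apothem 1.2 → ∉ W
#2 (1, 1, -1, 1): internal (1.0000, 2.4142); octagon support 2.4142 vs apothem 1.2 → ∉ W
#3 (-1, 1, 1, 0): internal (-1.7071, -0.2929); octagon support 1.7071 vs apothem 1.2 → ∉ W
#4 (-1, 3, 3, 1): internal (-2.4142, -0.1716); octagon support 2.4142 vs apothem 1.2 → ∉ W
#5 (3, 2, 3, -2): internal (0.1716, -3.0000); octagon support 3.0000 vs apothem 1.2 → ∉ W
#6 (0, -1, 1, -1): internal (0.0000, -2.4142); octagon support 2.4142 vs apothem 1.2 → ∉ W
#7 (1, -1, 0, 0): internal (1.7071, -0.7071); octagon support 1.7071 vs apothem 1.2 → ∉ W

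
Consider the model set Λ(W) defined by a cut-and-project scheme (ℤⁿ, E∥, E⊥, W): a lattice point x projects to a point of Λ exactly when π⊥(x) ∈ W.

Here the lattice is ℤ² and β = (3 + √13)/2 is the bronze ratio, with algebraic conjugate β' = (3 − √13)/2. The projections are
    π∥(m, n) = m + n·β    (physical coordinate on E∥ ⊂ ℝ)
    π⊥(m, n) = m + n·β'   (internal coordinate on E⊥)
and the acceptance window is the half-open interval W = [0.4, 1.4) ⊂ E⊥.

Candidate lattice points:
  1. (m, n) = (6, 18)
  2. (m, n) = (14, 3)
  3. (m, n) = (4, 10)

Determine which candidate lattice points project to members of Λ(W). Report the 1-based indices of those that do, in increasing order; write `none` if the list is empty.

Numerically β ≈ 3.302776 and β' = −1/β ≈ -0.302776.
candidate 1: (m,n)=(6,18) → π∥ = 6+18·β ≈ 65.449961, π⊥ = 6+18·β' ≈ 0.550039 ∈ [0.4, 1.4) ⇒ IN Λ
candidate 2: (m,n)=(14,3) → π∥ = 14+3·β ≈ 23.908327, π⊥ = 14+3·β' ≈ 13.091673 ∉ [0.4, 1.4) ⇒ out
candidate 3: (m,n)=(4,10) → π∥ = 4+10·β ≈ 37.027756, π⊥ = 4+10·β' ≈ 0.972244 ∈ [0.4, 1.4) ⇒ IN Λ

1, 3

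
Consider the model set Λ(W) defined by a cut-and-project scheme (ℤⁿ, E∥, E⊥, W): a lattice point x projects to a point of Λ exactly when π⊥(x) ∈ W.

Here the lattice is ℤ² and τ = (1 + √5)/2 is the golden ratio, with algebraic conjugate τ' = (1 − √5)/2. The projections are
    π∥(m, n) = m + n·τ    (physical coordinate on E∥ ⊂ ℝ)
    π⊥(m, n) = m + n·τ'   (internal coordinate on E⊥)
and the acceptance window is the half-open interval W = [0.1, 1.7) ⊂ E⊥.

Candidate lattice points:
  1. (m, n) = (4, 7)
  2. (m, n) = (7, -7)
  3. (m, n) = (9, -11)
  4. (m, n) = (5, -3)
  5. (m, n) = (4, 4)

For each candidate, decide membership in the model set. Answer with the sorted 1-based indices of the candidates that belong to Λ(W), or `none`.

τ' = (1−√5)/2 ≈ -0.61803.
candidate 1: (m,n)=(4,7) → π∥ = 4+7·τ ≈ 15.32624, π⊥ = 4+7·τ' ≈ -0.32624 ∉ [0.1, 1.7) ⇒ out
candidate 2: (m,n)=(7,-7) → π∥ = 7-7·τ ≈ -4.32624, π⊥ = 7-7·τ' ≈ 11.32624 ∉ [0.1, 1.7) ⇒ out
candidate 3: (m,n)=(9,-11) → π∥ = 9-11·τ ≈ -8.79837, π⊥ = 9-11·τ' ≈ 15.79837 ∉ [0.1, 1.7) ⇒ out
candidate 4: (m,n)=(5,-3) → π∥ = 5-3·τ ≈ 0.14590, π⊥ = 5-3·τ' ≈ 6.85410 ∉ [0.1, 1.7) ⇒ out
candidate 5: (m,n)=(4,4) → π∥ = 4+4·τ ≈ 10.47214, π⊥ = 4+4·τ' ≈ 1.52786 ∈ [0.1, 1.7) ⇒ IN Λ

5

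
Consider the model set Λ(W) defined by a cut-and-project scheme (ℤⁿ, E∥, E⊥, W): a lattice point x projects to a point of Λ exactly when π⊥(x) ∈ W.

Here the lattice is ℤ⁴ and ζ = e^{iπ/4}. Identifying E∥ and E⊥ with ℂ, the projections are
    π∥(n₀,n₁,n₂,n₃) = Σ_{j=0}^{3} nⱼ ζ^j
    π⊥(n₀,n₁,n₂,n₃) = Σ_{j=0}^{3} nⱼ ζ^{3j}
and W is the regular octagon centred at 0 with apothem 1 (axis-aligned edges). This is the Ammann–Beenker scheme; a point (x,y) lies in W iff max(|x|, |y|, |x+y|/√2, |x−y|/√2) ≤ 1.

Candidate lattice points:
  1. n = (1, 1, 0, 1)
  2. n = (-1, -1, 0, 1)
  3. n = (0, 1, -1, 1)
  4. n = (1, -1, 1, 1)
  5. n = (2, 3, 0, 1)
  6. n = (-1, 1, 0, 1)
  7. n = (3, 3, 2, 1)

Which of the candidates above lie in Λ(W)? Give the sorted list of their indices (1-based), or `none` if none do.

π⊥(n) = n₀ + n₁ζ³ + n₂ζ⁶ + n₃ζ⁹ where ζ = e^{iπ/4}.
#1 (1, 1, 0, 1): internal (1.00000, 1.41421); octagon support 1.70711 vs apothem 1 → ∉ W
#2 (-1, -1, 0, 1): internal (0.41421, 0.00000); octagon support 0.41421 vs apothem 1 → ∈ W
#3 (0, 1, -1, 1): internal (0.00000, 2.41421); octagon support 2.41421 vs apothem 1 → ∉ W
#4 (1, -1, 1, 1): internal (2.41421, -1.00000); octagon support 2.41421 vs apothem 1 → ∉ W
#5 (2, 3, 0, 1): internal (0.58579, 2.82843); octagon support 2.82843 vs apothem 1 → ∉ W
#6 (-1, 1, 0, 1): internal (-1.00000, 1.41421); octagon support 1.70711 vs apothem 1 → ∉ W
#7 (3, 3, 2, 1): internal (1.58579, 0.82843); octagon support 1.70711 vs apothem 1 → ∉ W

2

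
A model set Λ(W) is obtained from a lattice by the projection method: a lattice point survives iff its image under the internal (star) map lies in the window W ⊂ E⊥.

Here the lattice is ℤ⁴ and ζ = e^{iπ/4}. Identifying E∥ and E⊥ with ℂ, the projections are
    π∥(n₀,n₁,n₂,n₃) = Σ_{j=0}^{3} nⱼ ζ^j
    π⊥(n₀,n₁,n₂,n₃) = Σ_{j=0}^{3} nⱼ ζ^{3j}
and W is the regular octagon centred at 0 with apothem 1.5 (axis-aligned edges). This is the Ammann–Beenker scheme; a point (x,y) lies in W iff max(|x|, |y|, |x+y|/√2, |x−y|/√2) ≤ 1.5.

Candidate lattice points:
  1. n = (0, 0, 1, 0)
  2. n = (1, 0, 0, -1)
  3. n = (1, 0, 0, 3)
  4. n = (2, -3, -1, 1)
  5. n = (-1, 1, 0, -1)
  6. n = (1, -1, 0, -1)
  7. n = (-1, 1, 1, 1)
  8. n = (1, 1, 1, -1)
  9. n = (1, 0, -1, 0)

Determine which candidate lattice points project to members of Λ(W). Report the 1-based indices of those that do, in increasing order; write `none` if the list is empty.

1, 2, 7, 8, 9

Internal map: ζ^{3j} for j=0..3 gives (1,0), (−√2/2,√2/2), (0,−1), (√2/2,√2/2).
candidate 1: n = (0, 0, 1, 0) → π⊥ ≈ (+0.0000, -1.0000); max(|x|,|y|,|x±y|/√2) = 1.0000 ≤ 1.5 ⇒ ∈ W
candidate 2: n = (1, 0, 0, -1) → π⊥ ≈ (+0.2929, -0.7071); max(|x|,|y|,|x±y|/√2) = 0.7071 ≤ 1.5 ⇒ ∈ W
candidate 3: n = (1, 0, 0, 3) → π⊥ ≈ (+3.1213, +2.1213); max(|x|,|y|,|x±y|/√2) = 3.7071 > 1.5 ⇒ ∉ W
candidate 4: n = (2, -3, -1, 1) → π⊥ ≈ (+4.8284, -0.4142); max(|x|,|y|,|x±y|/√2) = 4.8284 > 1.5 ⇒ ∉ W
candidate 5: n = (-1, 1, 0, -1) → π⊥ ≈ (-2.4142, +0.0000); max(|x|,|y|,|x±y|/√2) = 2.4142 > 1.5 ⇒ ∉ W
candidate 6: n = (1, -1, 0, -1) → π⊥ ≈ (+1.0000, -1.4142); max(|x|,|y|,|x±y|/√2) = 1.7071 > 1.5 ⇒ ∉ W
candidate 7: n = (-1, 1, 1, 1) → π⊥ ≈ (-1.0000, +0.4142); max(|x|,|y|,|x±y|/√2) = 1.0000 ≤ 1.5 ⇒ ∈ W
candidate 8: n = (1, 1, 1, -1) → π⊥ ≈ (-0.4142, -1.0000); max(|x|,|y|,|x±y|/√2) = 1.0000 ≤ 1.5 ⇒ ∈ W
candidate 9: n = (1, 0, -1, 0) → π⊥ ≈ (+1.0000, +1.0000); max(|x|,|y|,|x±y|/√2) = 1.4142 ≤ 1.5 ⇒ ∈ W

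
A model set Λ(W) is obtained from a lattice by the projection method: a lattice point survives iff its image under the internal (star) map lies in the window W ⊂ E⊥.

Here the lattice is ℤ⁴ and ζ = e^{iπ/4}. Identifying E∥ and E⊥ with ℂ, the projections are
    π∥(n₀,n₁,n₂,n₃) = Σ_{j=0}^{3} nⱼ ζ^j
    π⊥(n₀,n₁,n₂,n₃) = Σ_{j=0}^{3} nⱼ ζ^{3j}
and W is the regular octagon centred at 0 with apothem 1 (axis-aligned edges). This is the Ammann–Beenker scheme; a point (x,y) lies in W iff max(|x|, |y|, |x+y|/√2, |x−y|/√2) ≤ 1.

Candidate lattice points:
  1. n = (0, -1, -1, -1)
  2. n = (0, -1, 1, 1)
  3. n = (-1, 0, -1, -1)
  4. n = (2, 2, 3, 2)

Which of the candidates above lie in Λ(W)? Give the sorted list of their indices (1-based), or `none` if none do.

1

π⊥(n) = n₀ + n₁ζ³ + n₂ζ⁶ + n₃ζ⁹ where ζ = e^{iπ/4}.
#1 (0, -1, -1, -1): internal (0.00000, -0.41421); octagon support 0.41421 vs apothem 1 → ∈ W
#2 (0, -1, 1, 1): internal (1.41421, -1.00000); octagon support 1.70711 vs apothem 1 → ∉ W
#3 (-1, 0, -1, -1): internal (-1.70711, 0.29289); octagon support 1.70711 vs apothem 1 → ∉ W
#4 (2, 2, 3, 2): internal (2.00000, -0.17157); octagon support 2.00000 vs apothem 1 → ∉ W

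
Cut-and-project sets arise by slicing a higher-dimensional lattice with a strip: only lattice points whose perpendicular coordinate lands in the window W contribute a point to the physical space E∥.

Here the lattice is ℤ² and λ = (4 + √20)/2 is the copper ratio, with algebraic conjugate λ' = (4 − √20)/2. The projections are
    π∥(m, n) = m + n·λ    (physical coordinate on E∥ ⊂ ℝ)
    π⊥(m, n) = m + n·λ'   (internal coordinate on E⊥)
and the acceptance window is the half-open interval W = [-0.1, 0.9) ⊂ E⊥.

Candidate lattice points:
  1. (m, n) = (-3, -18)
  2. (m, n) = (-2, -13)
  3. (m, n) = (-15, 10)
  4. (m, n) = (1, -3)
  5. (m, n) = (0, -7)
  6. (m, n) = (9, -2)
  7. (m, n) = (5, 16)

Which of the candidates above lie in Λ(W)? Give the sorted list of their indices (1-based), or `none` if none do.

λ' = (4−√20)/2 ≈ -0.23607.
#1 (-3,-18): internal coord -3 + (-18)·λ' = +1.24922; +1.24922 ∉ [-0.1, 0.9) → out
#2 (-2,-13): internal coord -2 + (-13)·λ' = +1.06888; +1.06888 ∉ [-0.1, 0.9) → out
#3 (-15,10): internal coord -15 + (10)·λ' = -17.36068; -17.36068 ∉ [-0.1, 0.9) → out
#4 (1,-3): internal coord 1 + (-3)·λ' = +1.70820; +1.70820 ∉ [-0.1, 0.9) → out
#5 (0,-7): internal coord 0 + (-7)·λ' = +1.65248; +1.65248 ∉ [-0.1, 0.9) → out
#6 (9,-2): internal coord 9 + (-2)·λ' = +9.47214; +9.47214 ∉ [-0.1, 0.9) → out
#7 (5,16): internal coord 5 + (16)·λ' = +1.22291; +1.22291 ∉ [-0.1, 0.9) → out

none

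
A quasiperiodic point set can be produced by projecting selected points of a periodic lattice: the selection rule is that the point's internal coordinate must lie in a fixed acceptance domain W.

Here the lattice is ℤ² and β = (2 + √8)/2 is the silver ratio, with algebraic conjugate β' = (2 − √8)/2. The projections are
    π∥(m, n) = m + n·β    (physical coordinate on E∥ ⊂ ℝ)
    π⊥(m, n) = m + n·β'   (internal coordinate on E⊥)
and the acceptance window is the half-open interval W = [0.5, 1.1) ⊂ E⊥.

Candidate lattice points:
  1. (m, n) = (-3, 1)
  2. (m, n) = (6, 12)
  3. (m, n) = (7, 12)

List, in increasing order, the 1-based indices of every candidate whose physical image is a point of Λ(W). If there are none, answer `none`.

2

Numerically β ≈ 2.4142 and β' = −1/β ≈ -0.4142.
#1 (-3,1): internal coord -3 + (1)·β' = -3.4142; -3.4142 ∉ [0.5, 1.1) → out
#2 (6,12): internal coord 6 + (12)·β' = +1.0294; +1.0294 ∈ [0.5, 1.1) → IN Λ
#3 (7,12): internal coord 7 + (12)·β' = +2.0294; +2.0294 ∉ [0.5, 1.1) → out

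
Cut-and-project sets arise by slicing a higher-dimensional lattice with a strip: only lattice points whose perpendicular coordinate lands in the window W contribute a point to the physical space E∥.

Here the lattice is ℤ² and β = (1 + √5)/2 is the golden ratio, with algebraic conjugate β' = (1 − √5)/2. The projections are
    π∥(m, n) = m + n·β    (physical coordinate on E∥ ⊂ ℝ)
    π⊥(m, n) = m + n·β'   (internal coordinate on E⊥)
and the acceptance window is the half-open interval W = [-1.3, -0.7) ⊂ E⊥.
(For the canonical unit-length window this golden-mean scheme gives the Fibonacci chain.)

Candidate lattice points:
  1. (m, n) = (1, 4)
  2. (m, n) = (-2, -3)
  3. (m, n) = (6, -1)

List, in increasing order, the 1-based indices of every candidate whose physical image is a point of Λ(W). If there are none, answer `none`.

none

β' = (1−√5)/2 ≈ -0.618034.
[1] lift (1,4): star map gives -1.472136; window check -1.3 ≤ -1.472136 < -0.7 is false → out
[2] lift (-2,-3): star map gives -0.145898; window check -1.3 ≤ -0.145898 < -0.7 is false → out
[3] lift (6,-1): star map gives 6.618034; window check -1.3 ≤ 6.618034 < -0.7 is false → out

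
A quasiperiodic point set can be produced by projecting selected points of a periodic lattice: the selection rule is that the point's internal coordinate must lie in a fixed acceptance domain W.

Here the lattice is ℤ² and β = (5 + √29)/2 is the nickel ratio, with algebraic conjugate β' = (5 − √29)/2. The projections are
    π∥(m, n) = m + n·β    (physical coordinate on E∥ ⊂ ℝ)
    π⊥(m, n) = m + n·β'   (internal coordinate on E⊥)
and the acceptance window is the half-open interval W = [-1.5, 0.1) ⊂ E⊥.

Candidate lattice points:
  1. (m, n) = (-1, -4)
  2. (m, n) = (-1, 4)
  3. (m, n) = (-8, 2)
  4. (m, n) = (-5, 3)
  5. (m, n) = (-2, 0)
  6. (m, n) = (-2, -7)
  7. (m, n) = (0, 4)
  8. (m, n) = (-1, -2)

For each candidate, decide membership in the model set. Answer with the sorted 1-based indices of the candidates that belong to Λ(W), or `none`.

1, 6, 7, 8

Compute β' = (5−√29)/2 = -0.1926, so π⊥(m,n) = m -0.1926·n.
candidate 1: (m,n)=(-1,-4) → π∥ = -1-4·β ≈ -21.7703, π⊥ = -1-4·β' ≈ -0.2297 ∈ [-1.5, 0.1) ⇒ IN Λ
candidate 2: (m,n)=(-1,4) → π∥ = -1+4·β ≈ 19.7703, π⊥ = -1+4·β' ≈ -1.7703 ∉ [-1.5, 0.1) ⇒ out
candidate 3: (m,n)=(-8,2) → π∥ = -8+2·β ≈ 2.3852, π⊥ = -8+2·β' ≈ -8.3852 ∉ [-1.5, 0.1) ⇒ out
candidate 4: (m,n)=(-5,3) → π∥ = -5+3·β ≈ 10.5777, π⊥ = -5+3·β' ≈ -5.5777 ∉ [-1.5, 0.1) ⇒ out
candidate 5: (m,n)=(-2,0) → π∥ = -2+0·β ≈ -2.0000, π⊥ = -2+0·β' ≈ -2.0000 ∉ [-1.5, 0.1) ⇒ out
candidate 6: (m,n)=(-2,-7) → π∥ = -2-7·β ≈ -38.3481, π⊥ = -2-7·β' ≈ -0.6519 ∈ [-1.5, 0.1) ⇒ IN Λ
candidate 7: (m,n)=(0,4) → π∥ = 0+4·β ≈ 20.7703, π⊥ = 0+4·β' ≈ -0.7703 ∈ [-1.5, 0.1) ⇒ IN Λ
candidate 8: (m,n)=(-1,-2) → π∥ = -1-2·β ≈ -11.3852, π⊥ = -1-2·β' ≈ -0.6148 ∈ [-1.5, 0.1) ⇒ IN Λ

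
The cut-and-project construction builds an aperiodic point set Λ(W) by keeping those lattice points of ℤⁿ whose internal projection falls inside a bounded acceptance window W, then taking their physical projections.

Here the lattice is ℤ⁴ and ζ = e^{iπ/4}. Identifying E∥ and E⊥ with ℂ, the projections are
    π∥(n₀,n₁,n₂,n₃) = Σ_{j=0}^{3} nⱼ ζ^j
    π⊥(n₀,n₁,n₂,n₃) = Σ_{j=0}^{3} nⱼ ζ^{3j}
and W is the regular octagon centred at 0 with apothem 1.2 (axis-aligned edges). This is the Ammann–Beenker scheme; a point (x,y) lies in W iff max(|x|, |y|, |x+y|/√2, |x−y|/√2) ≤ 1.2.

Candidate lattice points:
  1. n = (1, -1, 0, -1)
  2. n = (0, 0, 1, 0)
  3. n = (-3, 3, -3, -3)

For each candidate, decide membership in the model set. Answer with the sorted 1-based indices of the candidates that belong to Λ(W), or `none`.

With ζ = e^{iπ/4} the internal vectors are ζ^0,ζ^3,ζ^6,ζ^9.
#1 (1, -1, 0, -1): internal (1.000000, -1.414214); octagon support 1.707107 vs apothem 1.2 → ∉ W
#2 (0, 0, 1, 0): internal (0.000000, -1.000000); octagon support 1.000000 vs apothem 1.2 → ∈ W
#3 (-3, 3, -3, -3): internal (-7.242641, 3.000000); octagon support 7.242641 vs apothem 1.2 → ∉ W

2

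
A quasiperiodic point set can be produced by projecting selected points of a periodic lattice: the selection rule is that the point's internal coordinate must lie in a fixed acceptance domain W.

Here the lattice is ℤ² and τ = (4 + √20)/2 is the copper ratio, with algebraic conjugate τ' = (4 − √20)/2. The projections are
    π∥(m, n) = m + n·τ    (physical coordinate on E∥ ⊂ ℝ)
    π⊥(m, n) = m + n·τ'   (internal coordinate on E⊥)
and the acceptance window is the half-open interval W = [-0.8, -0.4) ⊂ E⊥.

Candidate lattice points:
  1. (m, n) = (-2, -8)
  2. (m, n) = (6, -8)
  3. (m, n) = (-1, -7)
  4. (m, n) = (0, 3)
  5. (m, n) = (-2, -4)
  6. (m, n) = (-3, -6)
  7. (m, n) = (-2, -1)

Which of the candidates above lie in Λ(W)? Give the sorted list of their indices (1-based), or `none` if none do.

4

Compute τ' = (4−√20)/2 = -0.23607, so π⊥(m,n) = m -0.23607·n.
#1 (-2,-8): internal coord -2 + (-8)·τ' = -0.11146; -0.11146 ∉ [-0.8, -0.4) → out
#2 (6,-8): internal coord 6 + (-8)·τ' = +7.88854; +7.88854 ∉ [-0.8, -0.4) → out
#3 (-1,-7): internal coord -1 + (-7)·τ' = +0.65248; +0.65248 ∉ [-0.8, -0.4) → out
#4 (0,3): internal coord 0 + (3)·τ' = -0.70820; -0.70820 ∈ [-0.8, -0.4) → IN Λ
#5 (-2,-4): internal coord -2 + (-4)·τ' = -1.05573; -1.05573 ∉ [-0.8, -0.4) → out
#6 (-3,-6): internal coord -3 + (-6)·τ' = -1.58359; -1.58359 ∉ [-0.8, -0.4) → out
#7 (-2,-1): internal coord -2 + (-1)·τ' = -1.76393; -1.76393 ∉ [-0.8, -0.4) → out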